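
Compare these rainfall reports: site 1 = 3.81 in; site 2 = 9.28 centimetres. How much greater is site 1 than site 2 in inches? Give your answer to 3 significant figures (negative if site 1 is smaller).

0.156 in

site 2: 9.28 cm = 3.65354 in.
Difference: 3.81000 − 3.65354 = 0.156 in.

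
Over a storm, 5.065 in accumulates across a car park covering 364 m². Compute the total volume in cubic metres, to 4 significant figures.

46.83 cubic metres

Depth: 5.065 in × 25.4 = 128.651 mm.
1 mm over 1 m² is 1 L, so volume = 128.651 × 364 = 46828.964 L = 46.83 m³.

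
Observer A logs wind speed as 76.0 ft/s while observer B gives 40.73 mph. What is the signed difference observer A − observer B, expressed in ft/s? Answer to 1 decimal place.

observer B: 40.73 mph = 59.737 ft/s.
Difference: 76.000 − 59.737 = 16.3 ft/s.

16.3 ft/s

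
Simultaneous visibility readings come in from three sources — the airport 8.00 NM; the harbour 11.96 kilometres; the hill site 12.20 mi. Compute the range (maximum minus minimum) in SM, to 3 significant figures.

the airport: 8.00 nmi = 9.2062 SM.
the harbour: 11.96 km = 7.4316 SM.
Spread: 12.2000 − 7.4316 = 4.77 SM.

4.77 SM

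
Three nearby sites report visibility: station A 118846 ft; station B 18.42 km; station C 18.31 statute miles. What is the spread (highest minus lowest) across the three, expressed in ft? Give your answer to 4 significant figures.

station B: 18.42 km = 60433.07 ft.
station C: 18.31 SM = 96676.80 ft.
Spread: 118846.00 − 60433.07 = 58410 ft.

58410 ft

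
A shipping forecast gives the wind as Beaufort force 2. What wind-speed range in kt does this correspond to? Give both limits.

Beaufort 2 (light breeze) spans 4–6 knots.

4 to 6 kt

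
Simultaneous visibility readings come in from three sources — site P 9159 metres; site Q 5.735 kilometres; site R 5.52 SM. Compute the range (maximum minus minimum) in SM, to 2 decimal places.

site P: 9159 m = 5.6911 SM.
site Q: 5.735 km = 3.5636 SM.
Spread: 5.6911 − 3.5636 = 2.13 SM.

2.13 SM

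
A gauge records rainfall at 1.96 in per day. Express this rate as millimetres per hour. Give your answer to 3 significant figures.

2.07 mm/hour

1.96 in/day × 25.4 mm/in × 0.0416667 day/hour = 2.07 mm/hour.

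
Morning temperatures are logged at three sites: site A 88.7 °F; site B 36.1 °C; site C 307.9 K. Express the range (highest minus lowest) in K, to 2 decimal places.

4.60 K

site A: 88.7 °F = 31.500 °C.
site C: 307.9 K = 34.750 °C.
Spread: 36.100 − 31.500 = 4.600 °C.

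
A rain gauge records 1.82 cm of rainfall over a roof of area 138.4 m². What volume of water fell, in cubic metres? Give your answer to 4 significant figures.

Depth: 1.82 cm × 10 = 18.2 mm.
1 mm over 1 m² is 1 L, so volume = 18.2 × 138.4 = 2518.88 L = 2.519 m³.

2.519 cubic metres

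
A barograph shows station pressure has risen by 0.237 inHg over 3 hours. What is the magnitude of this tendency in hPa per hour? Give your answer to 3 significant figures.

0.237 inHg / 3 h × 33.8639 hPa/inHg = 2.68 hPa/h.

2.68 hPa per hour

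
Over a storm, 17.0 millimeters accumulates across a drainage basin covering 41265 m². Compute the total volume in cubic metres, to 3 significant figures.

1 mm over 1 m² is 1 L, so volume = 17 × 41265 = 701505 L = 702 m³.

702 cubic metres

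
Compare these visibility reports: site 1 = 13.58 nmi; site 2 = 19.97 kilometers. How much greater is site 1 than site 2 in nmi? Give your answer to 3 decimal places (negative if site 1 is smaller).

site 2: 19.97 km = 10.78294 nmi.
Difference: 13.58000 − 10.78294 = 2.797 nmi.

2.797 nmi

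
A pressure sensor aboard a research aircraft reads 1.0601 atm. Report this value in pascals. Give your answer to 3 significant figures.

107000 Pa

1 atm = 101325 Pa, so 1.0601 × 101325 = 107000 Pa.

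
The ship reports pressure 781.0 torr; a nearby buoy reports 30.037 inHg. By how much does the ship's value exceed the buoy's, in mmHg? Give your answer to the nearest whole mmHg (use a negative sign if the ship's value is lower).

18 mmHg

the buoy: 30.037 inHg = 762.94 mmHg.
Difference: 781.00 − 762.94 = 18 mmHg.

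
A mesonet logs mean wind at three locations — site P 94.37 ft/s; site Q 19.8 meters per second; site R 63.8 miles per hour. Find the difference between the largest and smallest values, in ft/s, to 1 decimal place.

site Q: 19.8 m/s = 64.961 ft/s.
site R: 63.8 mph = 93.573 ft/s.
Spread: 94.370 − 64.961 = 29.4 ft/s.

29.4 ft/s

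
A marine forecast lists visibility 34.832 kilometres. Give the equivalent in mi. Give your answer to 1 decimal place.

1 km = 0.621371 SM, so 34.832 × 0.621371 = 21.6 SM.

21.6 SM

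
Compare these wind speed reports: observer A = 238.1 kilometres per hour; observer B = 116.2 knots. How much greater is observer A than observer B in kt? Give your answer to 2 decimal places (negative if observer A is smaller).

observer A: 238.1 km/h = 128.5637 kt.
Difference: 128.5637 − 116.2000 = 12.36 kt.

12.36 kt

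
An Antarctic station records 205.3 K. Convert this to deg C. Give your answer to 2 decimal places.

-67.85 °C

°C = 205.3 − 273.15 = -67.85 °C.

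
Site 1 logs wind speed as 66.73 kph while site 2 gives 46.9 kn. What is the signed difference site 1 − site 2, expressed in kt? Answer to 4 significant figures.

-10.87 kt

site 1: 66.73 km/h = 36.0313 kt.
Difference: 36.0313 − 46.9000 = -10.87 kt.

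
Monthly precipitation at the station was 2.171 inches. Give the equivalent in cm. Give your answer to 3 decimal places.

5.514 cm

1 in = 2.54 cm, so 2.171 × 2.54 = 5.514 cm.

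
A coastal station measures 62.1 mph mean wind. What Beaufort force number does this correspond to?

Beaufort force 10

62.1 mph = 27.8 m/s, which is Beaufort 10 (storm, 24.5–28.4 m/s).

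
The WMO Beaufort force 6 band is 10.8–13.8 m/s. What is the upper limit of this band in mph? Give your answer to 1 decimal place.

10.8–13.8 m/s × 2.237 = 24.2–30.9 mph.

30.9 mph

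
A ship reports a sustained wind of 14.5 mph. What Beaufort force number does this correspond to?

14.5 mph = 6.5 m/s, which is Beaufort 4 (moderate breeze, 5.5–7.9 m/s).

Beaufort force 4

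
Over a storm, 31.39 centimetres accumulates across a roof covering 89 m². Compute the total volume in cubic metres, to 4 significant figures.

Depth: 31.39 cm × 10 = 313.9 mm.
1 mm over 1 m² is 1 L, so volume = 313.9 × 89 = 27937.1 L = 27.94 m³.

27.94 cubic metres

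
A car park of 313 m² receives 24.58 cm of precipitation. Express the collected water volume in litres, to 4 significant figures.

Depth: 24.58 cm × 10 = 245.8 mm.
1 mm over 1 m² is 1 L, so volume = 245.8 × 313 = 76935.4 L ≈ 76940 L.

76940 litres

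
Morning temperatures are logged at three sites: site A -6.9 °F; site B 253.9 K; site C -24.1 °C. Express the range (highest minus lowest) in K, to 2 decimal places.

site A: -6.9 °F = -21.611 °C.
site B: 253.9 K = -19.250 °C.
Spread: (-19.250) − (-24.100) = 4.850 °C.

4.85 K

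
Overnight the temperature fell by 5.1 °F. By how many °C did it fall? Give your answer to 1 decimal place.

2.8 °C

Converting a difference, only the 9/5 scale factor applies: Δ°C = 5.1 × 0.5556 = 2.8 °C.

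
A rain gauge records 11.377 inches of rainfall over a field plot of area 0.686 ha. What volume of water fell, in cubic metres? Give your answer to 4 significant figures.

Depth: 11.377 in × 25.4 = 288.9758 mm.
Area: 0.686 ha = 6860 m².
1 mm over 1 m² is 1 L, so volume = 288.9758 × 6860 = 1982374 L = 1982 m³.

1982 cubic metres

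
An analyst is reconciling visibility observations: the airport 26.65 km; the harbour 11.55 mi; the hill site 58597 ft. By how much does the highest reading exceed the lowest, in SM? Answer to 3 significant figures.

5.46 SM

the airport: 26.65 km = 16.5595 SM.
the hill site: 58597 ft = 11.0979 SM.
Spread: 16.5595 − 11.0979 = 5.46 SM.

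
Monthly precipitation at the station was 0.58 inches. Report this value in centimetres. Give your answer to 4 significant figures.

1.473 cm

1 in = 2.54 cm, so 0.58 × 2.54 = 1.473 cm.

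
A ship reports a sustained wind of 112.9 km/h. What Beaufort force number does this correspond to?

Beaufort force 11

112.9 km/h = 31.4 m/s, which is Beaufort 11 (violent storm, 28.5–32.6 m/s).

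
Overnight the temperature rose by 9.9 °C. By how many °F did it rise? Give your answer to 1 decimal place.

17.8 °F

A change of 1 °C equals a change of 1.8 °F: Δ°F = 9.9 × 1.8 = 17.8 °F.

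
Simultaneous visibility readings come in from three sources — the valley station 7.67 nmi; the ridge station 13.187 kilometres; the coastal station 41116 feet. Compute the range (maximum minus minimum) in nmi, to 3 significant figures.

0.903 nmi

the ridge station: 13.187 km = 7.12041 nmi.
the coastal station: 41116 ft = 6.76682 nmi.
Spread: 7.67000 − 6.76682 = 0.903 nmi.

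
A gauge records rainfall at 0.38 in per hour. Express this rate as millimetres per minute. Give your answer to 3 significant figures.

0.161 mm/minute

0.38 in/hour × 25.4 mm/in × 0.0166667 hour/minute = 0.161 mm/minute.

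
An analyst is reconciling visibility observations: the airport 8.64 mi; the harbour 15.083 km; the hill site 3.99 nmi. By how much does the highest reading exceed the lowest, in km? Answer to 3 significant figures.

7.69 km

the airport: 8.64 SM = 13.9047 km.
the hill site: 3.99 nmi = 7.3895 km.
Spread: 15.0830 − 7.3895 = 7.69 km.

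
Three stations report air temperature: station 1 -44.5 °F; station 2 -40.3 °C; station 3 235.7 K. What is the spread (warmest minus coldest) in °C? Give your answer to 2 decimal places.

station 1: -44.5 °F = -42.500 °C.
station 3: 235.7 K = -37.450 °C.
Spread: (-37.450) − (-42.500) = 5.050 °C.

5.05 °C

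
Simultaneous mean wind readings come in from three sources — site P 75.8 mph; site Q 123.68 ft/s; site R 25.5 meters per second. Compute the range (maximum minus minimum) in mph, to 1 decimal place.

site Q: 123.68 ft/s = 84.327 mph.
site R: 25.5 m/s = 57.042 mph.
Spread: 84.327 − 57.042 = 27.3 mph.

27.3 mph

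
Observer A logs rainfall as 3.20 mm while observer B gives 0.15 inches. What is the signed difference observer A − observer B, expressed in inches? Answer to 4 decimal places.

-0.0240 in

observer A: 3.20 mm = 0.125984 in.
Difference: 0.125984 − 0.150000 = -0.0240 in.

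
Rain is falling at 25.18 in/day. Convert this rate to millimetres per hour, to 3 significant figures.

26.6 mm/hour

25.18 in/day × 25.4 mm/in × 0.0416667 day/hour = 26.6 mm/hour.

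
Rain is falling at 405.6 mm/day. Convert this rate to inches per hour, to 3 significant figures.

405.6 mm/day × 0.0393701 in/mm × 0.0416667 day/hour = 0.665 in/hour.

0.665 in/hour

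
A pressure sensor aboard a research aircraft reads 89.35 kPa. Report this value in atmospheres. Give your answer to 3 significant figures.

1 kPa = 0.00986923 atm, so 89.35 × 0.00986923 = 0.882 atm.

0.882 atm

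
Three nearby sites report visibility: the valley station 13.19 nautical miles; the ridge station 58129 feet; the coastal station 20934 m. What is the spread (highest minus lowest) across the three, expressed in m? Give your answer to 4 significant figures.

6710 m

the valley station: 13.19 nmi = 24427.88 m.
the ridge station: 58129 ft = 17717.72 m.
Spread: 24427.88 − 17717.72 = 6710 m.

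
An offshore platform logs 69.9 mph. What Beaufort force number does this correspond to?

69.9 mph = 31.2 m/s, which is Beaufort 11 (violent storm, 28.5–32.6 m/s).

Beaufort force 11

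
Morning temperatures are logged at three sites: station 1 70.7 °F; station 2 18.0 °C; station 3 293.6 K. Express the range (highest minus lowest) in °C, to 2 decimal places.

station 1: 70.7 °F = 21.500 °C.
station 3: 293.6 K = 20.450 °C.
Spread: 21.500 − 18.000 = 3.500 °C.

3.50 °C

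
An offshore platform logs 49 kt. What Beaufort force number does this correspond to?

Beaufort force 10

49 kt lies in the Beaufort 10 band (storm, 48–55 kt).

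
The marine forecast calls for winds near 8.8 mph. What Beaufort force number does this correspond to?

Beaufort force 3

8.8 mph = 3.9 m/s, which is Beaufort 3 (gentle breeze, 3.4–5.4 m/s).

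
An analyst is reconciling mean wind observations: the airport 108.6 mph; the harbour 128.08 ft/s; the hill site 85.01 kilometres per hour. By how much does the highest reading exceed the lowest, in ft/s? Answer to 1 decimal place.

81.8 ft/s

the airport: 108.6 mph = 159.280 ft/s.
the hill site: 85.01 km/h = 77.473 ft/s.
Spread: 159.280 − 77.473 = 81.8 ft/s.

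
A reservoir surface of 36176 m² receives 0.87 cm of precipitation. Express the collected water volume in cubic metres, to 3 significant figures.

315 cubic metres

Depth: 0.87 cm × 10 = 8.7 mm.
1 mm over 1 m² is 1 L, so volume = 8.7 × 36176 = 314731.2 L = 315 m³.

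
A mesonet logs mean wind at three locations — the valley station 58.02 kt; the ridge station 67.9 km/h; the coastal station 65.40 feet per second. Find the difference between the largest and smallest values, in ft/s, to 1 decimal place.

36.0 ft/s

the valley station: 58.02 kt = 97.927 ft/s.
the ridge station: 67.9 km/h = 61.880 ft/s.
Spread: 97.927 − 61.880 = 36.0 ft/s.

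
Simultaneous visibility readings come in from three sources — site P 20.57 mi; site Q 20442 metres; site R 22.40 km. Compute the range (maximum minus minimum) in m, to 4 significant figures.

site P: 20.57 SM = 33104.21 m.
site R: 22.40 km = 22400.00 m.
Spread: 33104.21 − 20442.00 = 12660 m.

12660 m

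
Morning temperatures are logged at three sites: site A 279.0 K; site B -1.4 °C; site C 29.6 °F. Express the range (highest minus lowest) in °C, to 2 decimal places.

7.25 °C

site A: 279.0 K = 5.850 °C.
site C: 29.6 °F = -1.333 °C.
Spread: 5.850 − (-1.400) = 7.250 °C.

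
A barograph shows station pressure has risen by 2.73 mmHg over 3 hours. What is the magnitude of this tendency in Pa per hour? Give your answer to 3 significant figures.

2.73 mmHg / 3 h × 133.322 Pa/mmHg = 121 Pa/h.

121 Pa per hour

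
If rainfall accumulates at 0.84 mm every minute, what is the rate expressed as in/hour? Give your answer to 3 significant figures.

0.84 mm/minute × 0.0393701 in/mm × 60 minute/hour = 1.98 in/hour.

1.98 in/hour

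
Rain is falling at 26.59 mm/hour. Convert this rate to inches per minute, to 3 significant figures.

26.59 mm/hour × 0.0393701 in/mm × 0.0166667 hour/minute = 0.0174 in/minute.

0.0174 in/minute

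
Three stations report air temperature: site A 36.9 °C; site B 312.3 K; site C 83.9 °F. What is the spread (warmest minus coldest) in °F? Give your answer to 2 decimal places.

site B: 312.3 K = 39.150 °C.
site C: 83.9 °F = 28.833 °C.
Spread: 39.150 − 28.833 = 10.317 °C = 18.57 °F.

18.57 °F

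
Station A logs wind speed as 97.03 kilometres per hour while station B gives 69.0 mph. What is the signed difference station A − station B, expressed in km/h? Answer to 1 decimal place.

station B: 69.0 mph = 111.045 km/h.
Difference: 97.030 − 111.045 = -14.0 km/h.

-14.0 km/h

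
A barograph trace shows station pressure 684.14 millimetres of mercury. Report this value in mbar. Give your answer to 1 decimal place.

1 mmHg = 1.33322 mb, so 684.14 × 1.33322 = 912.1 mb.

912.1 mb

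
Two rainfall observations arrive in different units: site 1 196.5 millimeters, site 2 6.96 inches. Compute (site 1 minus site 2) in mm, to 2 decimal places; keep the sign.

site 2: 6.96 in = 176.7840 mm.
Difference: 196.5000 − 176.7840 = 19.72 mm.

19.72 mm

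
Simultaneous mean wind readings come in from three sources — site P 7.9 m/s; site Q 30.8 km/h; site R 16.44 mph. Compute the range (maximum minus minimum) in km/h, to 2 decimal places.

site P: 7.9 m/s = 28.4400 km/h.
site R: 16.44 mph = 26.4576 km/h.
Spread: 30.8000 − 26.4576 = 4.34 km/h.

4.34 km/h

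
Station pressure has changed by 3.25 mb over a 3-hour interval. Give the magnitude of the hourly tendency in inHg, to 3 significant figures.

0.0320 inHg per hour

3.25 mb / 3 h × 0.02953 inHg/mb = 0.0320 inHg/h.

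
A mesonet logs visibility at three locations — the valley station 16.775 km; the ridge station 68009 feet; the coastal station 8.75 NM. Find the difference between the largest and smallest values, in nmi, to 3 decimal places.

2.443 nmi

the valley station: 16.775 km = 9.05778 nmi.
the ridge station: 68009 ft = 11.19284 nmi.
Spread: 11.19284 − 8.75000 = 2.443 nmi.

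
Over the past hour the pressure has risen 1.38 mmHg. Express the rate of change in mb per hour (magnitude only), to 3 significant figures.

1.84 mb per hour

1.38 mmHg / 1 h × 1.33322 mb/mmHg = 1.84 mb/h.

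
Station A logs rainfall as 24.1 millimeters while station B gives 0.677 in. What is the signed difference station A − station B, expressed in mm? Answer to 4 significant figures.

6.904 mm

station B: 0.677 in = 17.19580 mm.
Difference: 24.10000 − 17.19580 = 6.904 mm.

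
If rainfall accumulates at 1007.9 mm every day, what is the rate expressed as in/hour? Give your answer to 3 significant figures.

1007.9 mm/day × 0.0393701 in/mm × 0.0416667 day/hour = 1.65 in/hour.

1.65 in/hour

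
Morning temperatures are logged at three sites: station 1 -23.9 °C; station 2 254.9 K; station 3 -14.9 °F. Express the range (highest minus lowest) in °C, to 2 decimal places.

7.81 °C

station 2: 254.9 K = -18.250 °C.
station 3: -14.9 °F = -26.056 °C.
Spread: (-18.250) − (-26.056) = 7.806 °C.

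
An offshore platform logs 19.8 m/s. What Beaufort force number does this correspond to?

19.8 m/s lies in the Beaufort 8 band (gale, 17.2–20.7 m/s).

Beaufort force 8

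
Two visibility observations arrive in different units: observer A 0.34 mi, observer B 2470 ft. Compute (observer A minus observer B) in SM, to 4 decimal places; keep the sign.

observer B: 2470 ft = 0.467803 SM.
Difference: 0.340000 − 0.467803 = -0.1278 SM.

-0.1278 SM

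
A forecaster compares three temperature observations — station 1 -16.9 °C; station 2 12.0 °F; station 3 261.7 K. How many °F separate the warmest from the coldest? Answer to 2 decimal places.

station 2: 12.0 °F = -11.111 °C.
station 3: 261.7 K = -11.450 °C.
Spread: (-11.111) − (-16.900) = 5.789 °C = 10.42 °F.

10.42 °F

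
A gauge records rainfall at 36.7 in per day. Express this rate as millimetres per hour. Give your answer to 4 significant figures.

36.7 in/day × 25.4 mm/in × 0.0416667 day/hour = 38.84 mm/hour.

38.84 mm/hour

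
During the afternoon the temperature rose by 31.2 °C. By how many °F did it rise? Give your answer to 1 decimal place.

56.2 °F

Converting a difference, only the 9/5 scale factor applies: Δ°F = 31.2 × 1.8 = 56.2 °F.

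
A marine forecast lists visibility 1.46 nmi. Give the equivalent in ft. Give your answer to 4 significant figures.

8871 ft

1 nmi = 6076.12 ft, so 1.46 × 6076.12 = 8871 ft.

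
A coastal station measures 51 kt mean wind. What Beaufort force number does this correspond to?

51 kt lies in the Beaufort 10 band (storm, 48–55 kt).

Beaufort force 10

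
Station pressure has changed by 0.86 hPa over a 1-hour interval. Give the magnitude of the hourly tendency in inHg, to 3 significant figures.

0.0254 inHg per hour

0.86 hPa / 1 h × 0.02953 inHg/hPa = 0.0254 inHg/h.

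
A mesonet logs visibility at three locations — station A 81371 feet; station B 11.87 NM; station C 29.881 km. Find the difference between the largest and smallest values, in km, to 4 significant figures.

7.898 km

station A: 81371 ft = 24.80188 km.
station B: 11.87 nmi = 21.98324 km.
Spread: 29.88100 − 21.98324 = 7.898 km.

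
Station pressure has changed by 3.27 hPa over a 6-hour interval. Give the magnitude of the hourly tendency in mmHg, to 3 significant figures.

3.27 hPa / 6 h × 0.750062 mmHg/hPa = 0.409 mmHg/h.

0.409 mmHg per hour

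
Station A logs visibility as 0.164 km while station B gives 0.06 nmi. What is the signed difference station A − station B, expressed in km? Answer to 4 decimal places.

0.0529 km

station B: 0.06 nmi = 0.111120 km.
Difference: 0.164000 − 0.111120 = 0.0529 km.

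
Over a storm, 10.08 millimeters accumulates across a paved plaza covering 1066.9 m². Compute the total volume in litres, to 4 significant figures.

10750 litres

1 mm over 1 m² is 1 L, so volume = 10.08 × 1066.9 = 10754.352 L ≈ 10750 L.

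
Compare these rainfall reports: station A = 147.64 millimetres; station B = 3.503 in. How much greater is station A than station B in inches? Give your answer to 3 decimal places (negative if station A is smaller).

2.310 in

station A: 147.64 mm = 5.81260 in.
Difference: 5.81260 − 3.50300 = 2.310 in.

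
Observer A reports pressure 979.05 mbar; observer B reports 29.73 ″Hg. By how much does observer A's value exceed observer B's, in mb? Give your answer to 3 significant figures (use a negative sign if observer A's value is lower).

observer B: 29.73 inHg = 1006.773 mb.
Difference: 979.050 − 1006.773 = -27.7 mb.

-27.7 mb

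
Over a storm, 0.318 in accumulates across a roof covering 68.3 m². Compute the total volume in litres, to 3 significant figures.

Depth: 0.318 in × 25.4 = 8.0772 mm.
1 mm over 1 m² is 1 L, so volume = 8.0772 × 68.3 = 551.67276 L ≈ 552 L.

552 litres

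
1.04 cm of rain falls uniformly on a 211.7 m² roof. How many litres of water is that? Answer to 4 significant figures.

2202 litres

Depth: 1.04 cm × 10 = 10.4 mm.
1 mm over 1 m² is 1 L, so volume = 10.4 × 211.7 = 2201.68 L ≈ 2202 L.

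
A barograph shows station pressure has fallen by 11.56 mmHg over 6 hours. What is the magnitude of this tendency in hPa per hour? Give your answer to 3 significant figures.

2.57 hPa per hour

11.56 mmHg / 6 h × 1.33322 hPa/mmHg = 2.57 hPa/h.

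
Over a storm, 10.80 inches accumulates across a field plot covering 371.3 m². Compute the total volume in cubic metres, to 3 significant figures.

102 cubic metres

Depth: 10.80 in × 25.4 = 274.32 mm.
1 mm over 1 m² is 1 L, so volume = 274.32 × 371.3 = 101855.02 L = 102 m³.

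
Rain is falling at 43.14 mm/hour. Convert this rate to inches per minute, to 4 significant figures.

43.14 mm/hour × 0.0393701 in/mm × 0.0166667 hour/minute = 0.02831 in/minute.

0.02831 in/minute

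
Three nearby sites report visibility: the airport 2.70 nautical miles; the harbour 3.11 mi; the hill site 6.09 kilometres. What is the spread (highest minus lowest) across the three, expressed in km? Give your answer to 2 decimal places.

1.09 km

the airport: 2.70 nmi = 5.0004 km.
the harbour: 3.11 SM = 5.0051 km.
Spread: 6.0900 − 5.0004 = 1.09 km.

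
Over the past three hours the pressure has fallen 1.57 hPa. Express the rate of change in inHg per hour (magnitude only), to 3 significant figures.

0.0155 inHg per hour

1.57 hPa / 3 h × 0.02953 inHg/hPa = 0.0155 inHg/h.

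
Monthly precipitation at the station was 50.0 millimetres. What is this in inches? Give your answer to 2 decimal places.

1 mm = 0.0393701 in, so 50.0 × 0.0393701 = 1.97 in.

1.97 in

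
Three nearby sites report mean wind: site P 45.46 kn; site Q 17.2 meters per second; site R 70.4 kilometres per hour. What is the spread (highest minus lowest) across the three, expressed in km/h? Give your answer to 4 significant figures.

22.27 km/h

site P: 45.46 kt = 84.1919 km/h.
site Q: 17.2 m/s = 61.9200 km/h.
Spread: 84.1919 − 61.9200 = 22.27 km/h.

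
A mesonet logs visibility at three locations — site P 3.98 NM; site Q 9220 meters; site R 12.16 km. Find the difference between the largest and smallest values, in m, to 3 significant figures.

4790 m

site P: 3.98 nmi = 7370.96 m.
site R: 12.16 km = 12160.00 m.
Spread: 12160.00 − 7370.96 = 4790 m.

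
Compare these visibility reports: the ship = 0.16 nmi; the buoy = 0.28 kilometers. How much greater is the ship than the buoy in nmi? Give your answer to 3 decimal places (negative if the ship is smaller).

0.009 nmi

the buoy: 0.28 km = 0.15119 nmi.
Difference: 0.16000 − 0.15119 = 0.009 nmi.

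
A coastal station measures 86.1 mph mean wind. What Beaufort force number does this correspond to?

86.1 mph = 38.5 m/s, which is Beaufort 12 (hurricane force, ≥32.7 m/s).

Beaufort force 12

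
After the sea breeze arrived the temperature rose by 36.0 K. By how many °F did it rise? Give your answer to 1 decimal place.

For a temperature change the 32° offset cancels: Δ°F = 36.0 × 1.8 = 64.8 °F.

64.8 °F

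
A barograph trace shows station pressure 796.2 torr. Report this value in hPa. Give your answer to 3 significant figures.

1060 hPa

1 mmHg = 1.33322 hPa, so 796.2 × 1.33322 = 1060 hPa.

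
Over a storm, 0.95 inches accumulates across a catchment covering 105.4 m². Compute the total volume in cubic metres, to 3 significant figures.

2.54 cubic metres

Depth: 0.95 in × 25.4 = 24.13 mm.
1 mm over 1 m² is 1 L, so volume = 24.13 × 105.4 = 2543.302 L = 2.54 m³.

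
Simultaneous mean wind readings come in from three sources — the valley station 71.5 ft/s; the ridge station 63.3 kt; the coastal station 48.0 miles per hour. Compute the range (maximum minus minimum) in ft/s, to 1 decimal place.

the ridge station: 63.3 kt = 106.838 ft/s.
the coastal station: 48.0 mph = 70.400 ft/s.
Spread: 106.838 − 70.400 = 36.4 ft/s.

36.4 ft/s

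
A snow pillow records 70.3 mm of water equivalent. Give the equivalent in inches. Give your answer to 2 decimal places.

1 mm = 0.0393701 in, so 70.3 × 0.0393701 = 2.77 in.

2.77 in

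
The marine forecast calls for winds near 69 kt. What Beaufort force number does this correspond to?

69 kt lies in the Beaufort 12 band (hurricane force, ≥64 kt).

Beaufort force 12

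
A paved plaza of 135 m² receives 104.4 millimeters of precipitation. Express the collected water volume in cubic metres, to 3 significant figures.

14.1 cubic metres

1 mm over 1 m² is 1 L, so volume = 104.4 × 135 = 14094 L = 14.1 m³.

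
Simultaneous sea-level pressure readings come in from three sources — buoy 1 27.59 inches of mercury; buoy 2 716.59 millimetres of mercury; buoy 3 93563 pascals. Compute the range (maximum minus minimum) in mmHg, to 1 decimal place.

15.8 mmHg

buoy 1: 27.59 inHg = 700.786 mmHg.
buoy 3: 93563 Pa = 701.780 mmHg.
Spread: 716.590 − 700.786 = 15.8 mmHg.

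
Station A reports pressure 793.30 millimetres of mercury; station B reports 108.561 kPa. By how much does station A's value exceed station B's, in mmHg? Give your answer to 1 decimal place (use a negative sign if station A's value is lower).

station B: 108.561 kPa = 814.274 mmHg.
Difference: 793.300 − 814.274 = -21.0 mmHg.

-21.0 mmHg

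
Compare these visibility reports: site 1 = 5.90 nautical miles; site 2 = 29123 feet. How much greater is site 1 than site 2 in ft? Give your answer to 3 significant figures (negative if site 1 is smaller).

site 1: 5.90 nmi = 35849.08 ft.
Difference: 35849.08 − 29123.00 = 6730 ft.

6730 ft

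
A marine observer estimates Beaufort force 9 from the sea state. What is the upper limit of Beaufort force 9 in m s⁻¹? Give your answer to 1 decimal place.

Beaufort 9 (strong gale) spans 20.8–24.4 m/s.

24.4 m/s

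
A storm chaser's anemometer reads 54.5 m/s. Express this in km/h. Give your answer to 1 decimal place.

196.2 km/h

1 m/s = 3.6 km/h, so 54.5 × 3.6 = 196.2 km/h.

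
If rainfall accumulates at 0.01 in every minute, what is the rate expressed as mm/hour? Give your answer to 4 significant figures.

0.01 in/minute × 25.4 mm/in × 60 minute/hour = 15.24 mm/hour.

15.24 mm/hour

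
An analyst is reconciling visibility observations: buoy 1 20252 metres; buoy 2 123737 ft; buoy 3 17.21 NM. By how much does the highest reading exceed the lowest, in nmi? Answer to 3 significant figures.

9.43 nmi

buoy 1: 20252 m = 10.9352 nmi.
buoy 2: 123737 ft = 20.3645 nmi.
Spread: 20.3645 − 10.9352 = 9.43 nmi.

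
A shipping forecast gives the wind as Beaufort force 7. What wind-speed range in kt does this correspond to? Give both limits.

28 to 33 kt

Beaufort 7 (near gale) spans 28–33 knots.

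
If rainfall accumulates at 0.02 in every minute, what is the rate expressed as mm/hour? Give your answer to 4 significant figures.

30.48 mm/hour

0.02 in/minute × 25.4 mm/in × 60 minute/hour = 30.48 mm/hour.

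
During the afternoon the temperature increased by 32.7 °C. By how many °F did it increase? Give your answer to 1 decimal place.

58.9 °F

Converting a difference, only the 9/5 scale factor applies: Δ°F = 32.7 × 1.8 = 58.9 °F.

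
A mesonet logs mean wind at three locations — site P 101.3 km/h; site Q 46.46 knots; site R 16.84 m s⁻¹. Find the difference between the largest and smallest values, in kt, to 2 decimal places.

site P: 101.3 km/h = 54.6976 kt.
site R: 16.84 m/s = 32.7343 kt.
Spread: 54.6976 − 32.7343 = 21.96 kt.

21.96 kt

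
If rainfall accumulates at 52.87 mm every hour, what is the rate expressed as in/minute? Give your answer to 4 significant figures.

52.87 mm/hour × 0.0393701 in/mm × 0.0166667 hour/minute = 0.03469 in/minute.

0.03469 in/minute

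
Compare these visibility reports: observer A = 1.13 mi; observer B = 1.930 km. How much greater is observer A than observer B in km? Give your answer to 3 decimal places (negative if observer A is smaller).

observer A: 1.13 SM = 1.81856 km.
Difference: 1.81856 − 1.93000 = -0.111 km.

-0.111 km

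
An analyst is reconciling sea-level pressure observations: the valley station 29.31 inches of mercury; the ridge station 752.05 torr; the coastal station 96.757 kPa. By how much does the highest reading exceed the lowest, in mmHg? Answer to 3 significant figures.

the valley station: 29.31 inHg = 744.474 mmHg.
the coastal station: 96.757 kPa = 725.737 mmHg.
Spread: 752.050 − 725.737 = 26.3 mmHg.

26.3 mmHg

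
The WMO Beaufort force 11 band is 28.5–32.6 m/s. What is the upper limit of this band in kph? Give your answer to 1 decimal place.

117.4 km/h

28.5–32.6 m/s × 3.6 = 102.6–117.4 km/h.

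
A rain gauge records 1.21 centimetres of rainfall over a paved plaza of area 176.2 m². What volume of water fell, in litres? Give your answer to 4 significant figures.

2132 litres

Depth: 1.21 cm × 10 = 12.1 mm.
1 mm over 1 m² is 1 L, so volume = 12.1 × 176.2 = 2132.02 L ≈ 2132 L.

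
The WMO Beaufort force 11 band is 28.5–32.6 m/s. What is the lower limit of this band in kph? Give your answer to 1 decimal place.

28.5–32.6 m/s × 3.6 = 102.6–117.4 km/h.

102.6 km/h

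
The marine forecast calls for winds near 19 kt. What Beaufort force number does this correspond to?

Beaufort force 5

19 kt lies in the Beaufort 5 band (fresh breeze, 17–21 kt).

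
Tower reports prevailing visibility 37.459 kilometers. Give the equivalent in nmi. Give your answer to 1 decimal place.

1 km = 0.539957 nmi, so 37.459 × 0.539957 = 20.2 nmi.

20.2 nmi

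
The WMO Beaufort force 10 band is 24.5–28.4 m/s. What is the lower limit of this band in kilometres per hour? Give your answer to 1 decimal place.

24.5–28.4 m/s × 3.6 = 88.2–102.2 km/h.

88.2 km/h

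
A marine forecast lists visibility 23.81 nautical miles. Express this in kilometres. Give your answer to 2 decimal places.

1 nmi = 1.852 km, so 23.81 × 1.852 = 44.10 km.

44.10 km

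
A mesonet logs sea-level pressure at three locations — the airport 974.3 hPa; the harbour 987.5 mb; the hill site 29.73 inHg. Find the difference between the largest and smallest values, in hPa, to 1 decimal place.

the harbour: 987.5 mb = 987.500 hPa.
the hill site: 29.73 inHg = 1006.773 hPa.
Spread: 1006.773 − 974.300 = 32.5 hPa.

32.5 hPa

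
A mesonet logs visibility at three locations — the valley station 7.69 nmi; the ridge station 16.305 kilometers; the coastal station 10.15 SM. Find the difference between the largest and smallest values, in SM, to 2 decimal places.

1.30 SM

the valley station: 7.69 nmi = 8.8495 SM.
the ridge station: 16.305 km = 10.1315 SM.
Spread: 10.1500 − 8.8495 = 1.30 SM.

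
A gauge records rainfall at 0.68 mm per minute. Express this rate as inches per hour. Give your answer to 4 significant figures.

0.68 mm/minute × 0.0393701 in/mm × 60 minute/hour = 1.606 in/hour.

1.606 in/hour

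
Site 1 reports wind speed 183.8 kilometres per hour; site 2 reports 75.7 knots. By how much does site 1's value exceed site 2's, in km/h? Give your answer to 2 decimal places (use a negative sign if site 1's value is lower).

43.60 km/h

site 2: 75.7 kt = 140.1964 km/h.
Difference: 183.8000 − 140.1964 = 43.60 km/h.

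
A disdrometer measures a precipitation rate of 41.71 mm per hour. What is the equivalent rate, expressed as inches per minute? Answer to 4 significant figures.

41.71 mm/hour × 0.0393701 in/mm × 0.0166667 hour/minute = 0.02737 in/minute.

0.02737 in/minute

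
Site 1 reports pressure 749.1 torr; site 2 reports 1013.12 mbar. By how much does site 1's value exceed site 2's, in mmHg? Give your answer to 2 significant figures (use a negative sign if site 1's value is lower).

site 2: 1013.12 mb = 759.90 mmHg.
Difference: 749.10 − 759.90 = -11 mmHg.

-11 mmHg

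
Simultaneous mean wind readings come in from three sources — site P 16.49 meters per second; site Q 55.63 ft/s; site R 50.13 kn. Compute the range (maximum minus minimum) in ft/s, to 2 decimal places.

30.51 ft/s

site P: 16.49 m/s = 54.1010 ft/s.
site R: 50.13 kt = 84.6099 ft/s.
Spread: 84.6099 − 54.1010 = 30.51 ft/s.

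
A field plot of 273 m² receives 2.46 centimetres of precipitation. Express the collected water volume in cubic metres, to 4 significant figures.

Depth: 2.46 cm × 10 = 24.6 mm.
1 mm over 1 m² is 1 L, so volume = 24.6 × 273 = 6715.8 L = 6.716 m³.

6.716 cubic metres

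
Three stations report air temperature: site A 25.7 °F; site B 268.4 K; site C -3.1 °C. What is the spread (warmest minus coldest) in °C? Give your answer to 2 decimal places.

1.65 °C

site A: 25.7 °F = -3.500 °C.
site B: 268.4 K = -4.750 °C.
Spread: (-3.100) − (-4.750) = 1.650 °C.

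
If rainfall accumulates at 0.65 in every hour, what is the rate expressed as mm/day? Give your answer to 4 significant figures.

0.65 in/hour × 25.4 mm/in × 24 hour/day = 396.2 mm/day.

396.2 mm/day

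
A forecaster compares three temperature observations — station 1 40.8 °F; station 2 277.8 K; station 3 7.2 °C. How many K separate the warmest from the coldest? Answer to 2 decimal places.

station 1: 40.8 °F = 4.889 °C.
station 2: 277.8 K = 4.650 °C.
Spread: 7.200 − 4.650 = 2.550 °C.

2.55 K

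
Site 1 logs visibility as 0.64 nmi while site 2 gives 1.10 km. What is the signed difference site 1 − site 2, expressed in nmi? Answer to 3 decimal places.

0.046 nmi

site 2: 1.10 km = 0.59395 nmi.
Difference: 0.64000 − 0.59395 = 0.046 nmi.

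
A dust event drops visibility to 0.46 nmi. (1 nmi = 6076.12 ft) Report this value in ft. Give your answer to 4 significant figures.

1 nmi = 6076.12 ft, so 0.46 × 6076.12 = 2795 ft.

2795 ft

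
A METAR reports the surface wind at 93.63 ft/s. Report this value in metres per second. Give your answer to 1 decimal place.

28.5 m/s

1 ft/s = 0.3048 m/s, so 93.63 × 0.3048 = 28.5 m/s.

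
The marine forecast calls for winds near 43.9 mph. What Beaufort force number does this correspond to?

43.9 mph = 19.6 m/s, which is Beaufort 8 (gale, 17.2–20.7 m/s).

Beaufort force 8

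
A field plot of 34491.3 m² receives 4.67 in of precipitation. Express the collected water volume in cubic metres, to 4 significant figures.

4091 cubic metres

Depth: 4.67 in × 25.4 = 118.618 mm.
1 mm over 1 m² is 1 L, so volume = 118.618 × 34491.3 = 4091289 L = 4091 m³.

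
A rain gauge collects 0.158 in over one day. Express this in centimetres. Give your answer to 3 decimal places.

1 in = 2.54 cm, so 0.158 × 2.54 = 0.401 cm.

0.401 cm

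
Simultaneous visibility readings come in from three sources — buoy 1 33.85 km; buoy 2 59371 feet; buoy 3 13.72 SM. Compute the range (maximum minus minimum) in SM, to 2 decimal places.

buoy 1: 33.85 km = 21.0334 SM.
buoy 2: 59371 ft = 11.2445 SM.
Spread: 21.0334 − 11.2445 = 9.79 SM.

9.79 SM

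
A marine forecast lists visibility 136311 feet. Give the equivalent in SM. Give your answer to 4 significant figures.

1 ft = 0.000189394 SM, so 136311 × 0.000189394 = 25.82 SM.

25.82 SM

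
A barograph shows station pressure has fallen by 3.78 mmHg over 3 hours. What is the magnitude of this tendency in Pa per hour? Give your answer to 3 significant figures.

3.78 mmHg / 3 h × 133.322 Pa/mmHg = 168 Pa/h.

168 Pa per hour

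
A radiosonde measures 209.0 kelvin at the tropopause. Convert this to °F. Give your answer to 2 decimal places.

-83.47 °F

First to °C: -64.15 °C.
Then to °F: -83.47 °F.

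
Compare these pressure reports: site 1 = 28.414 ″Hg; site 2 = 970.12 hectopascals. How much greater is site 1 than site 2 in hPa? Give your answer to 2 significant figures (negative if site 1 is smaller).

-7.9 hPa

site 1: 28.414 inHg = 962.209 hPa.
Difference: 962.209 − 970.120 = -7.9 hPa.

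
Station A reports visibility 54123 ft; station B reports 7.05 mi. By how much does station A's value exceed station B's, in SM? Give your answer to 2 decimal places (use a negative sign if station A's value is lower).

station A: 54123 ft = 10.2506 SM.
Difference: 10.2506 − 7.0500 = 3.20 SM.

3.20 SM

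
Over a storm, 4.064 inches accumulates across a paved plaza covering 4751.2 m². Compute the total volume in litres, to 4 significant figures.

490400 litres

Depth: 4.064 in × 25.4 = 103.2256 mm.
1 mm over 1 m² is 1 L, so volume = 103.2256 × 4751.2 = 490445.47 L ≈ 490400 L.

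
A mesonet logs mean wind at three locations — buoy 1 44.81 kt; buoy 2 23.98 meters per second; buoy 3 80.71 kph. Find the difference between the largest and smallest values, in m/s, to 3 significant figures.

1.56 m/s

buoy 1: 44.81 kt = 23.0523 m/s.
buoy 3: 80.71 km/h = 22.4194 m/s.
Spread: 23.9800 − 22.4194 = 1.56 m/s.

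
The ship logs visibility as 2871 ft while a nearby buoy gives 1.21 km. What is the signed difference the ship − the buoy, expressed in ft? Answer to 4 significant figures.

-1099 ft

the buoy: 1.21 km = 3969.82 ft.
Difference: 2871.00 − 3969.82 = -1099 ft.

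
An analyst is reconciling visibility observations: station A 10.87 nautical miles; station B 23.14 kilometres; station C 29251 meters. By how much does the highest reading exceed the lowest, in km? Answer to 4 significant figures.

9.120 km

station A: 10.87 nmi = 20.13124 km.
station C: 29251 m = 29.25100 km.
Spread: 29.25100 − 20.13124 = 9.120 km.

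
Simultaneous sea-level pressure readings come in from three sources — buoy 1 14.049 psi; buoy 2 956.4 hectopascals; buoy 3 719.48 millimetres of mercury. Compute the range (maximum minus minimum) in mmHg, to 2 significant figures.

9.2 mmHg

buoy 1: 14.049 psi = 726.543 mmHg.
buoy 2: 956.4 hPa = 717.359 mmHg.
Spread: 726.543 − 717.359 = 9.2 mmHg.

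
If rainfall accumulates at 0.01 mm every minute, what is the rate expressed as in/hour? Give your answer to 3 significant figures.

0.01 mm/minute × 0.0393701 in/mm × 60 minute/hour = 0.0236 in/hour.

0.0236 in/hour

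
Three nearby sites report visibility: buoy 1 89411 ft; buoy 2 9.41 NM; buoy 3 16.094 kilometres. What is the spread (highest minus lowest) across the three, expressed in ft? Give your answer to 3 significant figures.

36600 ft

buoy 2: 9.41 nmi = 57176.25 ft.
buoy 3: 16.094 km = 52801.84 ft.
Spread: 89411.00 − 52801.84 = 36600 ft.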